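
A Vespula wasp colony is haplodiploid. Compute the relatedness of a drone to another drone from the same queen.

Haploid brothers each carry a random half of the queen's diploid genome, so on average they share half: r = 1/2.

0.5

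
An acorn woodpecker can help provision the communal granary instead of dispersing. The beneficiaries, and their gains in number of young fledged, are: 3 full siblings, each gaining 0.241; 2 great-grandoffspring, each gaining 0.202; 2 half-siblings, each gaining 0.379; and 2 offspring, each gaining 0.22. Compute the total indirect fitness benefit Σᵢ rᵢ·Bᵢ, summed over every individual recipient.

0.8215

r to a full sibling = 1/2 (full sibs share both parents — two paths of length 2: r = 2·(1/2)^2 = 1/2).
r to a great-grandoffspring = 1/8 (three parent–offspring links: r = (1/2)^3 = 1/8).
r to a half-sibling = 0.25 (half-sibs share one parent — one path of length 2: r = (1/2)^2 = 1/4).
r to an offspring = 1/2 (one parent–offspring link: r = (1/2)^1 = 1/2).
Summing one r·B term per recipient: 3·0.5·0.241 + 2·0.125·0.202 + 2·0.25·0.379 + 2·0.5·0.22 = 0.8215.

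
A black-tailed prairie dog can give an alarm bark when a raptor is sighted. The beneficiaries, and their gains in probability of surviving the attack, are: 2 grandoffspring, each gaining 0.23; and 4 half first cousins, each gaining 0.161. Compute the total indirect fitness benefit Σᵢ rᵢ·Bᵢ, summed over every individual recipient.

r to a grandoffspring = 0.25 (two parent–offspring links: r = (1/2)^2 = 1/4).
r to a half first cousin = 0.0625 (half first cousins share one grandparent — one path of length 4: r = (1/2)^4 = 1/16).
Summing one r·B term per recipient: 2·0.25·0.23 + 4·0.0625·0.161 = 0.15525.

0.15525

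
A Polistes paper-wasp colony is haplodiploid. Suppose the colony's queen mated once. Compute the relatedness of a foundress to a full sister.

Haplodiploid full sisters inherit their father's entire haploid genome identically (contributing 1/2) and on average half of their mother's contribution (1/2 · 1/2 = 1/4); r = 1/2 + 1/4 = 3/4.

0.75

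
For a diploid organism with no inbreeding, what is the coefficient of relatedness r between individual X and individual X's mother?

Each parent–offspring link contributes a factor of 1/2, and independent paths through distinct common ancestors add.
One parent–offspring link: r = (1/2)^1 = 1/2.

0.5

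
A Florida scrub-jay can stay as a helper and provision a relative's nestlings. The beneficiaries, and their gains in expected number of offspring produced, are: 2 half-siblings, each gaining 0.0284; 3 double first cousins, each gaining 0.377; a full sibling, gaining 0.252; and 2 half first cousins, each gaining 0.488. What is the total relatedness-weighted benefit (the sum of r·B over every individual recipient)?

0.48395

r to a half-sibling = 0.25 (half-sibs share one parent — one path of length 2: r = (1/2)^2 = 1/4).
r to a double first cousin = 1/4 (double first cousins share both grandparent pairs — four paths of length 4: r = 4·(1/2)^4 = 1/4).
r to a full sibling = 0.5 (full sibs share both parents — two paths of length 2: r = 2·(1/2)^2 = 1/2).
r to a half first cousin = 0.0625 (half first cousins share one grandparent — one path of length 4: r = (1/2)^4 = 1/16).
Summing one r·B term per recipient: 2·0.25·0.0284 + 3·0.25·0.377 + 1·0.5·0.252 + 2·0.0625·0.488 = 0.48395.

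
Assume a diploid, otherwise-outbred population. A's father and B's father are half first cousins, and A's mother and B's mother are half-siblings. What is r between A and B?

0.078125

Relatedness sums over independent paths through distinct common ancestors.
A and B are related in two ways: half second cousins through their fathers (r = 1/64) and half first cousins through their mothers (r = 1/16).
r = 1/64 + 1/16 = 0.078125.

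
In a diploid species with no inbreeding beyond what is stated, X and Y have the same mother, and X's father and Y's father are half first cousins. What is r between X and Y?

0.265625

Relatedness sums over independent paths through distinct common ancestors.
X and Y are related in two ways: half-sibs through their shared mother (r = 1/4) and half second cousins through their fathers (r = 1/64).
r = 1/4 + 1/64 = 0.265625.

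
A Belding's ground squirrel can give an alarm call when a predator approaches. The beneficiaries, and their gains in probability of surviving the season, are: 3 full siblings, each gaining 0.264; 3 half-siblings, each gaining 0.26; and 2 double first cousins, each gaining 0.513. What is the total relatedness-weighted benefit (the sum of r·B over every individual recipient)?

0.8475

r to a full sibling = 0.5 (full sibs share both parents — two paths of length 2: r = 2·(1/2)^2 = 1/2).
r to a half-sibling = 0.25 (half-sibs share one parent — one path of length 2: r = (1/2)^2 = 1/4).
r to a double first cousin = 1/4 (double first cousins share both grandparent pairs — four paths of length 4: r = 4·(1/2)^4 = 1/4).
Summing one r·B term per recipient: 3·0.5·0.264 + 3·0.25·0.26 + 2·0.25·0.513 = 0.8475.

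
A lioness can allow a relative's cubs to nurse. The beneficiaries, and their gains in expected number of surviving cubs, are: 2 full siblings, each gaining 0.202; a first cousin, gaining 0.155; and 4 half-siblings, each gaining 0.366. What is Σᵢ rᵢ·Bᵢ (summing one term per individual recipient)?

r to a full sibling = 0.5 (full sibs share both parents — two paths of length 2: r = 2·(1/2)^2 = 1/2).
r to a first cousin = 0.125 (first cousins share one grandparent pair — two paths of length 4: r = 2·(1/2)^4 = 1/8).
r to a half-sibling = 1/4 (half-sibs share one parent — one path of length 2: r = (1/2)^2 = 1/4).
Summing one r·B term per recipient: 2·0.5·0.202 + 1·0.125·0.155 + 4·0.25·0.366 = 0.587375.

0.587375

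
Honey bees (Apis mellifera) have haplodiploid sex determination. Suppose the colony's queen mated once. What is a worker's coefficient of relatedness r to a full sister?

0.75

Haplodiploid full sisters inherit their father's entire haploid genome identically (contributing 1/2) and on average half of their mother's contribution (1/2 · 1/2 = 1/4); r = 1/2 + 1/4 = 3/4.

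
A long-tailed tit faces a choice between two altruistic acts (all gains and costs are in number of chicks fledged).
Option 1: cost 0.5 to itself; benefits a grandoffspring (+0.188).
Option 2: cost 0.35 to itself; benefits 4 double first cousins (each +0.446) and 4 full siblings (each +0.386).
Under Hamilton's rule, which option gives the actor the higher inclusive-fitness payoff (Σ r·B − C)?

Option 1: r to a grandoffspring = 0.25.
Option 1: Σ r·B − C = (1·0.25·0.188) − 0.5 = -0.453.
Option 2: r to a double first cousin = 0.25.
Option 2: r to a full sibling = 0.5.
Option 2: Σ r·B − C = (4·0.25·0.446 + 4·0.5·0.386) − 0.35 = 0.868.
Option 2 has the higher net inclusive-fitness payoff.

Option 2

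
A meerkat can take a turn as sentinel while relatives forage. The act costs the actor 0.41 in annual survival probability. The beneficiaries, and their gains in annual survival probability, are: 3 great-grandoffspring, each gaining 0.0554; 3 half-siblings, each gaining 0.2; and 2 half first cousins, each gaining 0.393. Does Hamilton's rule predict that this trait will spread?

No

Hamilton's rule: the trait is favored when the sum of r·B over every recipient exceeds the actor's cost C.
r to a great-grandoffspring = 1/8 (three parent–offspring links: r = (1/2)^3 = 1/8).
r to a half-sibling = 1/4 (half-sibs share one parent — one path of length 2: r = (1/2)^2 = 1/4).
r to a half first cousin = 0.0625 (half first cousins share one grandparent — one path of length 4: r = (1/2)^4 = 1/16).
Summing one r·B term per recipient: 3·0.125·0.0554 + 3·0.25·0.2 + 2·0.0625·0.393 = 0.2199.
0.2199 < 0.41: the indirect benefit is less than the cost.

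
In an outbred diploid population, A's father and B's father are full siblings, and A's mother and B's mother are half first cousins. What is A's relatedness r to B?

0.140625

Wright's path rule: contributions from independent ancestry routes add.
A and B are related in two ways: first cousins through their fathers (r = 1/8) and half second cousins through their mothers (r = 1/64).
r = 1/8 + 1/64 = 0.140625.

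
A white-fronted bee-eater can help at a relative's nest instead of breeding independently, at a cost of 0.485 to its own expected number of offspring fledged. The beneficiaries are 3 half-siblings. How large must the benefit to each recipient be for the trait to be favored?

r to a half-sibling = 1/4 (half-sibs share one parent — one path of length 2: r = (1/2)^2 = 1/4).
Hamilton's rule with n recipients of equal r: n·r·B > C, so B > C/(n·r) = 0.485/(3·0.25) = 0.6467.

0.6467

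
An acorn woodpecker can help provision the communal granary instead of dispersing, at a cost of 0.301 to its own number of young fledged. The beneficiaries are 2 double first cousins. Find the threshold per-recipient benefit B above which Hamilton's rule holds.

0.602

r to a double first cousin = 0.25 (double first cousins share both grandparent pairs — four paths of length 4: r = 4·(1/2)^4 = 1/4).
Hamilton's rule with n recipients of equal r: n·r·B > C, so B > C/(n·r) = 0.301/(2·0.25) = 0.602.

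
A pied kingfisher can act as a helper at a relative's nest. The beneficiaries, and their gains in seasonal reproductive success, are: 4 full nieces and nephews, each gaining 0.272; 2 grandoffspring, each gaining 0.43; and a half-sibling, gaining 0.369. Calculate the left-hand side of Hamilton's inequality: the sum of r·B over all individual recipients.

0.57925

r to a full niece or nephew = 1/4 (full aunt/uncle↔niece/nephew: two paths of length 3 through the shared grandparent pair: r = 2·(1/2)^3 = 1/4).
r to a grandoffspring = 0.25 (two parent–offspring links: r = (1/2)^2 = 1/4).
r to a half-sibling = 0.25 (half-sibs share one parent — one path of length 2: r = (1/2)^2 = 1/4).
Summing one r·B term per recipient: 4·0.25·0.272 + 2·0.25·0.43 + 1·0.25·0.369 = 0.57925.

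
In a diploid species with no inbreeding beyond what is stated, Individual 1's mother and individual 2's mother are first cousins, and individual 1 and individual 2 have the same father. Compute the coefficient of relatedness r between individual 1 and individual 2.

Wright's path rule: contributions from independent ancestry routes add.
Individual 1 and individual 2 are related in two ways: second cousins through their mothers (r = 1/32) and half-sibs through their shared father (r = 1/4).
r = 1/32 + 1/4 = 0.28125.

0.28125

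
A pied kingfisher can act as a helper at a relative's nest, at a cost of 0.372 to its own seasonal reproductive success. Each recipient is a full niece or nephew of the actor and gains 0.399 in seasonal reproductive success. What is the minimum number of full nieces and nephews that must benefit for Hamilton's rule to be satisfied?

4

r to a full niece or nephew = 1/4 (full aunt/uncle↔niece/nephew: two paths of length 3 through the shared grandparent pair: r = 2·(1/2)^3 = 1/4).
Hamilton's rule: n·r·B > C  ⇒  n > C/(r·B) = 0.372/(0.25·0.399) = 3.729.
The smallest integer exceeding 3.729 is 4.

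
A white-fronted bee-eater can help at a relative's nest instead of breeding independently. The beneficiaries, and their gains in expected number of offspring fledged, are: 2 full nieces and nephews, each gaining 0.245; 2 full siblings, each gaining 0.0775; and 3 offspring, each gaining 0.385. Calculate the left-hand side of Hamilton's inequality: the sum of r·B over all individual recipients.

r to a full niece or nephew = 1/4 (full aunt/uncle↔niece/nephew: two paths of length 3 through the shared grandparent pair: r = 2·(1/2)^3 = 1/4).
r to a full sibling = 1/2 (full sibs share both parents — two paths of length 2: r = 2·(1/2)^2 = 1/2).
r to an offspring = 1/2 (one parent–offspring link: r = (1/2)^1 = 1/2).
Summing one r·B term per recipient: 2·0.25·0.245 + 2·0.5·0.0775 + 3·0.5·0.385 = 0.7775.

0.7775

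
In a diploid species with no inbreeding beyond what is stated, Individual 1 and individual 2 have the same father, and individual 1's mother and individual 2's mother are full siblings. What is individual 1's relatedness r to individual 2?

Wright's path rule: contributions from independent ancestry routes add.
Individual 1 and individual 2 are related in two ways: half-sibs through their shared father (r = 1/4) and first cousins through their mothers (r = 1/8).
r = 1/4 + 1/8 = 3/8 = 0.375.

0.375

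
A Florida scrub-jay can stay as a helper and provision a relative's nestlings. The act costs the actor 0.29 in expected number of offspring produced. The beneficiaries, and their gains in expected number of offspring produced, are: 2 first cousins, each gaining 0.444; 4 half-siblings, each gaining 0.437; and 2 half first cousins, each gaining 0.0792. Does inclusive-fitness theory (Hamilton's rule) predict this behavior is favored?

Yes

Hamilton's rule: the trait is favored when the sum of r·B over every recipient exceeds the actor's cost C.
r to a first cousin = 0.125 (first cousins share one grandparent pair — two paths of length 4: r = 2·(1/2)^4 = 1/8).
r to a half-sibling = 0.25 (half-sibs share one parent — one path of length 2: r = (1/2)^2 = 1/4).
r to a half first cousin = 0.0625 (half first cousins share one grandparent — one path of length 4: r = (1/2)^4 = 1/16).
Summing one r·B term per recipient: 2·0.125·0.444 + 4·0.25·0.437 + 2·0.0625·0.0792 = 0.5579.
0.5579 > 0.29: the indirect benefit exceeds the cost.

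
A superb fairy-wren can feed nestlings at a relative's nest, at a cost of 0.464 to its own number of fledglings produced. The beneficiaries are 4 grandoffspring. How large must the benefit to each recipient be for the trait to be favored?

0.464

r to a grandoffspring = 0.25 (two parent–offspring links: r = (1/2)^2 = 1/4).
Hamilton's rule with n recipients of equal r: n·r·B > C, so B > C/(n·r) = 0.464/(4·0.25) = 0.464.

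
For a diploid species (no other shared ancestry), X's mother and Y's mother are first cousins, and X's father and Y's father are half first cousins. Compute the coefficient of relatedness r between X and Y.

0.046875

Relatedness sums over independent paths through distinct common ancestors.
X and Y are related in two ways: second cousins through their mothers (r = 1/32) and half second cousins through their fathers (r = 1/64).
r = 1/32 + 1/64 = 0.046875.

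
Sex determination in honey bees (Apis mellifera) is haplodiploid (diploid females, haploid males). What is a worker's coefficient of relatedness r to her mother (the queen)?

One meiotic link between diploid queen and diploid daughter: r = 1/2.

0.5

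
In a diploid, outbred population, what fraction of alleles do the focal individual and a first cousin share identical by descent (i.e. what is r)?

First cousins share one grandparent pair — two paths of length 4: r = 2·(1/2)^4 = 1/8.

0.125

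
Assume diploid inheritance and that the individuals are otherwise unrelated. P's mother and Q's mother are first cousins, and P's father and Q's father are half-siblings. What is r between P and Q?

Independent pedigree routes through distinct common ancestors add.
P and Q are related in two ways: second cousins through their mothers (r = 1/32) and half first cousins through their fathers (r = 1/16).
r = 1/32 + 1/16 = 0.09375.

0.09375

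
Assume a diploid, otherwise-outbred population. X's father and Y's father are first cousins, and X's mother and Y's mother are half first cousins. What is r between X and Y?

Relatedness sums over independent paths through distinct common ancestors.
X and Y are related in two ways: second cousins through their fathers (r = 1/32) and half second cousins through their mothers (r = 1/64).
r = 1/32 + 1/64 = 3/64 = 0.046875.

0.046875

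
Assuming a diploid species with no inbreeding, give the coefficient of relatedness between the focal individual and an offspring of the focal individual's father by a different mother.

0.25

Each parent–offspring link contributes a factor of 1/2, and independent paths through distinct common ancestors add.
Half-sibs share one parent — one path of length 2: r = (1/2)^2 = 1/4.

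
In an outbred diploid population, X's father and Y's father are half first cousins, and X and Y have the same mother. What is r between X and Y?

With two independent routes of shared ancestry, r is the sum of the two contributions.
X and Y are related in two ways: half second cousins through their fathers (r = 1/64) and half-sibs through their shared mother (r = 1/4).
r = 1/64 + 1/4 = 17/64 = 0.265625.

0.265625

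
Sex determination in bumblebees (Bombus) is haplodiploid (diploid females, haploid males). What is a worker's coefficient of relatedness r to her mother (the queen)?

0.5

One meiotic link between diploid queen and diploid daughter: r = 1/2.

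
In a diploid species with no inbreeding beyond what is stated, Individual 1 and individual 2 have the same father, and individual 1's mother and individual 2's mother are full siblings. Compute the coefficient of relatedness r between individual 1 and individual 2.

0.375

With two independent routes of shared ancestry, r is the sum of the two contributions.
Individual 1 and individual 2 are related in two ways: half-sibs through their shared father (r = 1/4) and first cousins through their mothers (r = 1/8).
r = 1/4 + 1/8 = 0.375.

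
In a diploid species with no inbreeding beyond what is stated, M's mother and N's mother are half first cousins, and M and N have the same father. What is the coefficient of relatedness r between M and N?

0.265625

Wright's path rule: contributions from independent ancestry routes add.
M and N are related in two ways: half second cousins through their mothers (r = 1/64) and half-sibs through their shared father (r = 1/4).
r = 1/64 + 1/4 = 17/64 = 0.265625.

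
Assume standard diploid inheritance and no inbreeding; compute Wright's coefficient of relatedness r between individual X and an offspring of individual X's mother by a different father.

Each parent–offspring link contributes a factor of 1/2, and independent paths through distinct common ancestors add.
Half-sibs share one parent — one path of length 2: r = (1/2)^2 = 1/4.

0.25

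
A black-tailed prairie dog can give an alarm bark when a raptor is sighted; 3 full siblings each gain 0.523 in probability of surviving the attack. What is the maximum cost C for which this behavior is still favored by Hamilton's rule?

r to a full sibling = 0.5 (full sibs share both parents — two paths of length 2: r = 2·(1/2)^2 = 1/2).
Hamilton's rule: n·r·B > C, so the trait is favored while C < n·r·B = 3·0.5·0.523 = 0.7845.

0.7845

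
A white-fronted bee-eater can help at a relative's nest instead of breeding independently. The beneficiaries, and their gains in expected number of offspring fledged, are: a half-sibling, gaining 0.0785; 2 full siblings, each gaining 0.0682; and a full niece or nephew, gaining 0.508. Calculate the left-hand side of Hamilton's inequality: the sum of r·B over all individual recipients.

r to a half-sibling = 1/4 (half-sibs share one parent — one path of length 2: r = (1/2)^2 = 1/4).
r to a full sibling = 0.5 (full sibs share both parents — two paths of length 2: r = 2·(1/2)^2 = 1/2).
r to a full niece or nephew = 0.25 (full aunt/uncle↔niece/nephew: two paths of length 3 through the shared grandparent pair: r = 2·(1/2)^3 = 1/4).
Summing one r·B term per recipient: 1·0.25·0.0785 + 2·0.5·0.0682 + 1·0.25·0.508 = 0.214825.

0.214825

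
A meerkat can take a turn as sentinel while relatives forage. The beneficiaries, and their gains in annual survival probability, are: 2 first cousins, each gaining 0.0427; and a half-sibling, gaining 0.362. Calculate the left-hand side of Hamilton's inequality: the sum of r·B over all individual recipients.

0.101175

r to a first cousin = 0.125 (first cousins share one grandparent pair — two paths of length 4: r = 2·(1/2)^4 = 1/8).
r to a half-sibling = 1/4 (half-sibs share one parent — one path of length 2: r = (1/2)^2 = 1/4).
Summing one r·B term per recipient: 2·0.125·0.0427 + 1·0.25·0.362 = 0.101175.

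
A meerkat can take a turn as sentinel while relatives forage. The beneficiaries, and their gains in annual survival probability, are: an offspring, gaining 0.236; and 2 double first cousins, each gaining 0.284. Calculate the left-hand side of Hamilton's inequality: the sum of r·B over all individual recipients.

0.26

r to an offspring = 0.5 (one parent–offspring link: r = (1/2)^1 = 1/2).
r to a double first cousin = 0.25 (double first cousins share both grandparent pairs — four paths of length 4: r = 4·(1/2)^4 = 1/4).
Summing one r·B term per recipient: 1·0.5·0.236 + 2·0.25·0.284 = 0.26.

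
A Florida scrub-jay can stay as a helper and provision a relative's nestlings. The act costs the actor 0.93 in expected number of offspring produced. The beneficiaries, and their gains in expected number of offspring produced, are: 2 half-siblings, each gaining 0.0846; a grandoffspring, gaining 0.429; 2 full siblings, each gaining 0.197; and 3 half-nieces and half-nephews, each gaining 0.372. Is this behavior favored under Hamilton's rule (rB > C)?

No

Hamilton's rule: the trait is favored when the sum of r·B over every recipient exceeds the actor's cost C.
r to a half-sibling = 1/4 (half-sibs share one parent — one path of length 2: r = (1/2)^2 = 1/4).
r to a grandoffspring = 1/4 (two parent–offspring links: r = (1/2)^2 = 1/4).
r to a full sibling = 1/2 (full sibs share both parents — two paths of length 2: r = 2·(1/2)^2 = 1/2).
r to a half-niece or half-nephew = 1/8 (half-aunt/uncle↔niece/nephew: one path of length 3: r = (1/2)^3 = 1/8).
Summing one r·B term per recipient: 2·0.25·0.0846 + 1·0.25·0.429 + 2·0.5·0.197 + 3·0.125·0.372 = 0.48605.
0.48605 < 0.93: the indirect benefit is less than the cost.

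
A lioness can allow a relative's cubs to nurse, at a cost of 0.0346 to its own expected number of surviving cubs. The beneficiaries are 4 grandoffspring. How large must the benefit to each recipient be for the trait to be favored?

r to a grandoffspring = 1/4 (two parent–offspring links: r = (1/2)^2 = 1/4).
Hamilton's rule with n recipients of equal r: n·r·B > C, so B > C/(n·r) = 0.0346/(4·0.25) = 0.0346.

0.0346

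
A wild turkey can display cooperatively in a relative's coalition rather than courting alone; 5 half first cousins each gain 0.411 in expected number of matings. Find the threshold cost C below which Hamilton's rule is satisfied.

0.1284375

r to a half first cousin = 1/16 (half first cousins share one grandparent — one path of length 4: r = (1/2)^4 = 1/16).
Hamilton's rule: n·r·B > C, so the trait is favored while C < n·r·B = 5·0.0625·0.411 = 0.1284375.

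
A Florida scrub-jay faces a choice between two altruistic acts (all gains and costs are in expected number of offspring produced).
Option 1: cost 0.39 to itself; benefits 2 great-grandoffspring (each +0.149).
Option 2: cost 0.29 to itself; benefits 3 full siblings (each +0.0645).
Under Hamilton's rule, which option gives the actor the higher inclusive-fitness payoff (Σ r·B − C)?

Option 2

Option 1: r to a great-grandoffspring = 0.125.
Option 1: Σ r·B − C = (2·0.125·0.149) − 0.39 = -0.35275.
Option 2: r to a full sibling = 0.5.
Option 2: Σ r·B − C = (3·0.5·0.0645) − 0.29 = -0.19325.
Option 2 has the higher net inclusive-fitness payoff.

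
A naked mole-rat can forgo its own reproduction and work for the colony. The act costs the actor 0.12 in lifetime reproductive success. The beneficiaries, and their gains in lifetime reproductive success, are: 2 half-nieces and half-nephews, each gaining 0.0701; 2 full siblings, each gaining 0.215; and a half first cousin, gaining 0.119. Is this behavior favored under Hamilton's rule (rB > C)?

Yes

Hamilton's rule: the trait is favored when the sum of r·B over every recipient exceeds the actor's cost C.
r to a half-niece or half-nephew = 0.125 (half-aunt/uncle↔niece/nephew: one path of length 3: r = (1/2)^3 = 1/8).
r to a full sibling = 0.5 (full sibs share both parents — two paths of length 2: r = 2·(1/2)^2 = 1/2).
r to a half first cousin = 0.0625 (half first cousins share one grandparent — one path of length 4: r = (1/2)^4 = 1/16).
Summing one r·B term per recipient: 2·0.125·0.0701 + 2·0.5·0.215 + 1·0.0625·0.119 = 0.2399625.
0.2399625 > 0.12: the indirect benefit exceeds the cost.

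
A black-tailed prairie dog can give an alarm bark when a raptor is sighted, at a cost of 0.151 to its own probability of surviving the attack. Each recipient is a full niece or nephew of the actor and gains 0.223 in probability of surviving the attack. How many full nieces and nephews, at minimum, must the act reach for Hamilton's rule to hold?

r to a full niece or nephew = 0.25 (full aunt/uncle↔niece/nephew: two paths of length 3 through the shared grandparent pair: r = 2·(1/2)^3 = 1/4).
Hamilton's rule: n·r·B > C  ⇒  n > C/(r·B) = 0.151/(0.25·0.223) = 2.709.
The smallest integer exceeding 2.709 is 3.

3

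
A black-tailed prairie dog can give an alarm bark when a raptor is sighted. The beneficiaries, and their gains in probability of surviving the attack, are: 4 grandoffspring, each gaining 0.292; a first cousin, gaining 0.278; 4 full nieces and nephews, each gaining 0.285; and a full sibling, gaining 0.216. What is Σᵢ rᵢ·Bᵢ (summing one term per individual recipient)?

0.71975

r to a grandoffspring = 0.25 (two parent–offspring links: r = (1/2)^2 = 1/4).
r to a first cousin = 0.125 (first cousins share one grandparent pair — two paths of length 4: r = 2·(1/2)^4 = 1/8).
r to a full niece or nephew = 0.25 (full aunt/uncle↔niece/nephew: two paths of length 3 through the shared grandparent pair: r = 2·(1/2)^3 = 1/4).
r to a full sibling = 0.5 (full sibs share both parents — two paths of length 2: r = 2·(1/2)^2 = 1/2).
Summing one r·B term per recipient: 4·0.25·0.292 + 1·0.125·0.278 + 4·0.25·0.285 + 1·0.5·0.216 = 0.71975.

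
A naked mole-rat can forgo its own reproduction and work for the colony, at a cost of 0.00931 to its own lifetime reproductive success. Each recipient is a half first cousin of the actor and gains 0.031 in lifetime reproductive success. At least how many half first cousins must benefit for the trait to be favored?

r to a half first cousin = 0.0625 (half first cousins share one grandparent — one path of length 4: r = (1/2)^4 = 1/16).
Hamilton's rule: n·r·B > C  ⇒  n > C/(r·B) = 0.00931/(0.0625·0.031) = 4.805.
The smallest integer exceeding 4.805 is 5.

5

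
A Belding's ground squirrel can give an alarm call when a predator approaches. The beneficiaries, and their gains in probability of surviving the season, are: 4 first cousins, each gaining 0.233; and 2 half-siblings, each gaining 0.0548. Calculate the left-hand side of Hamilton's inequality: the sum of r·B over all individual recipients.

r to a first cousin = 0.125 (first cousins share one grandparent pair — two paths of length 4: r = 2·(1/2)^4 = 1/8).
r to a half-sibling = 0.25 (half-sibs share one parent — one path of length 2: r = (1/2)^2 = 1/4).
Summing one r·B term per recipient: 4·0.125·0.233 + 2·0.25·0.0548 = 0.1439.

0.1439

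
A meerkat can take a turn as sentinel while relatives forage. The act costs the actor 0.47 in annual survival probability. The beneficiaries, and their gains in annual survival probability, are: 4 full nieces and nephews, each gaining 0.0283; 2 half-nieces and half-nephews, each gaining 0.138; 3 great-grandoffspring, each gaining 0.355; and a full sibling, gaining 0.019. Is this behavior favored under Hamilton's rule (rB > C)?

Hamilton's rule: the trait is favored when the sum of r·B over every recipient exceeds the actor's cost C.
r to a full niece or nephew = 0.25 (full aunt/uncle↔niece/nephew: two paths of length 3 through the shared grandparent pair: r = 2·(1/2)^3 = 1/4).
r to a half-niece or half-nephew = 0.125 (half-aunt/uncle↔niece/nephew: one path of length 3: r = (1/2)^3 = 1/8).
r to a great-grandoffspring = 1/8 (three parent–offspring links: r = (1/2)^3 = 1/8).
r to a full sibling = 0.5 (full sibs share both parents — two paths of length 2: r = 2·(1/2)^2 = 1/2).
Summing one r·B term per recipient: 4·0.25·0.0283 + 2·0.125·0.138 + 3·0.125·0.355 + 1·0.5·0.019 = 0.205425.
0.205425 < 0.47: the indirect benefit is less than the cost.

No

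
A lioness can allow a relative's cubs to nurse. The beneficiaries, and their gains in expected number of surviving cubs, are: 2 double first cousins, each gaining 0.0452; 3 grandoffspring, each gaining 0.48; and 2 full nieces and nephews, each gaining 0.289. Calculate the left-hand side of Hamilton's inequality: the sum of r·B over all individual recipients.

0.5271

r to a double first cousin = 1/4 (double first cousins share both grandparent pairs — four paths of length 4: r = 4·(1/2)^4 = 1/4).
r to a grandoffspring = 1/4 (two parent–offspring links: r = (1/2)^2 = 1/4).
r to a full niece or nephew = 1/4 (full aunt/uncle↔niece/nephew: two paths of length 3 through the shared grandparent pair: r = 2·(1/2)^3 = 1/4).
Summing one r·B term per recipient: 2·0.25·0.0452 + 3·0.25·0.48 + 2·0.25·0.289 = 0.5271.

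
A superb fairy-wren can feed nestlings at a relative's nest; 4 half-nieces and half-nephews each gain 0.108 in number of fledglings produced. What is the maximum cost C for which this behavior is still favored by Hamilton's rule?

r to a half-niece or half-nephew = 0.125 (half-aunt/uncle↔niece/nephew: one path of length 3: r = (1/2)^3 = 1/8).
Hamilton's rule: n·r·B > C, so the trait is favored while C < n·r·B = 4·0.125·0.108 = 0.054.

0.054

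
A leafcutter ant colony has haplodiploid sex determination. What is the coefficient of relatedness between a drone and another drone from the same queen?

Haploid brothers each carry a random half of the queen's diploid genome, so on average they share half: r = 1/2.

0.5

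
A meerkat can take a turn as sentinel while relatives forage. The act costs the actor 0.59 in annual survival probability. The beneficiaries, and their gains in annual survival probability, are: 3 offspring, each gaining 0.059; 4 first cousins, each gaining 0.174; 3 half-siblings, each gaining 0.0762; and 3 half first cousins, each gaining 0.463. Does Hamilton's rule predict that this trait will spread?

No

Hamilton's rule: the trait is favored when the sum of r·B over every recipient exceeds the actor's cost C.
r to an offspring = 1/2 (one parent–offspring link: r = (1/2)^1 = 1/2).
r to a first cousin = 0.125 (first cousins share one grandparent pair — two paths of length 4: r = 2·(1/2)^4 = 1/8).
r to a half-sibling = 0.25 (half-sibs share one parent — one path of length 2: r = (1/2)^2 = 1/4).
r to a half first cousin = 0.0625 (half first cousins share one grandparent — one path of length 4: r = (1/2)^4 = 1/16).
Summing one r·B term per recipient: 3·0.5·0.059 + 4·0.125·0.174 + 3·0.25·0.0762 + 3·0.0625·0.463 = 0.3194625.
0.3194625 < 0.59: the indirect benefit is less than the cost.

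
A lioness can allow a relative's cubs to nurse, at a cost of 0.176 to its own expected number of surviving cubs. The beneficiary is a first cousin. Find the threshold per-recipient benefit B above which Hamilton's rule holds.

1.408

r to a first cousin = 1/8 (first cousins share one grandparent pair — two paths of length 4: r = 2·(1/2)^4 = 1/8).
Hamilton's rule with n recipients of equal r: n·r·B > C, so B > C/(n·r) = 0.176/(1·0.125) = 1.408.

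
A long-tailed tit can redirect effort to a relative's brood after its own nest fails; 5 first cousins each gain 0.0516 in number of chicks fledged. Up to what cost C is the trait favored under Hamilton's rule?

r to a first cousin = 0.125 (first cousins share one grandparent pair — two paths of length 4: r = 2·(1/2)^4 = 1/8).
Hamilton's rule: n·r·B > C, so the trait is favored while C < n·r·B = 5·0.125·0.0516 = 0.03225.

0.03225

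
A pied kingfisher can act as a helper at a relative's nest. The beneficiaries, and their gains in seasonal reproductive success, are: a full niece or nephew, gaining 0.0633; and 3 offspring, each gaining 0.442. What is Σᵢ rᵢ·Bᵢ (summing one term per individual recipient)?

0.678825

r to a full niece or nephew = 1/4 (full aunt/uncle↔niece/nephew: two paths of length 3 through the shared grandparent pair: r = 2·(1/2)^3 = 1/4).
r to an offspring = 0.5 (one parent–offspring link: r = (1/2)^1 = 1/2).
Summing one r·B term per recipient: 1·0.25·0.0633 + 3·0.5·0.442 = 0.678825.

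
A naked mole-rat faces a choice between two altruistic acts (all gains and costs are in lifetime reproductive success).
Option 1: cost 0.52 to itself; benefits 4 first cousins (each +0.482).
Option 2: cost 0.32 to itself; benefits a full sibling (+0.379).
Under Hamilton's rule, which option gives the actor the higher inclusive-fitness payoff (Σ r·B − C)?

Option 1: r to a first cousin = 0.125.
Option 1: Σ r·B − C = (4·0.125·0.482) − 0.52 = -0.279.
Option 2: r to a full sibling = 0.5.
Option 2: Σ r·B − C = (1·0.5·0.379) − 0.32 = -0.1305.
Option 2 has the higher net inclusive-fitness payoff.

Option 2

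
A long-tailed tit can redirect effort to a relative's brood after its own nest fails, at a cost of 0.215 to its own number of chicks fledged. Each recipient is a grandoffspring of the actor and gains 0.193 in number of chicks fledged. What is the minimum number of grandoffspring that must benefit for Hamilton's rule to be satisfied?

5

r to a grandoffspring = 0.25 (two parent–offspring links: r = (1/2)^2 = 1/4).
Hamilton's rule: n·r·B > C  ⇒  n > C/(r·B) = 0.215/(0.25·0.193) = 4.456.
The smallest integer exceeding 4.456 is 5.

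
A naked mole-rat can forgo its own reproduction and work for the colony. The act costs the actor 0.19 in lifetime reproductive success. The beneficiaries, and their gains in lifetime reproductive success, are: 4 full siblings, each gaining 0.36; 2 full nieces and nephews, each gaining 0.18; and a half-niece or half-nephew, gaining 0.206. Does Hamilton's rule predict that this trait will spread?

Hamilton's rule: the trait is favored when the sum of r·B over every recipient exceeds the actor's cost C.
r to a full sibling = 1/2 (full sibs share both parents — two paths of length 2: r = 2·(1/2)^2 = 1/2).
r to a full niece or nephew = 0.25 (full aunt/uncle↔niece/nephew: two paths of length 3 through the shared grandparent pair: r = 2·(1/2)^3 = 1/4).
r to a half-niece or half-nephew = 0.125 (half-aunt/uncle↔niece/nephew: one path of length 3: r = (1/2)^3 = 1/8).
Summing one r·B term per recipient: 4·0.5·0.36 + 2·0.25·0.18 + 1·0.125·0.206 = 0.83575.
0.83575 > 0.19: the indirect benefit exceeds the cost.

Yes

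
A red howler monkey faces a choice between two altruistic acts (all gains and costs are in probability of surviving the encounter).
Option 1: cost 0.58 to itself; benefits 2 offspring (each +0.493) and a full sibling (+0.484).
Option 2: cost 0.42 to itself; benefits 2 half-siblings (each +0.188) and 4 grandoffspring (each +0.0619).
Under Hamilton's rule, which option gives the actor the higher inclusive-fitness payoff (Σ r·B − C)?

Option 1

Option 1: r to an offspring = 0.5.
Option 1: r to a full sibling = 0.5.
Option 1: Σ r·B − C = (2·0.5·0.493 + 1·0.5·0.484) − 0.58 = 0.155.
Option 2: r to a half-sibling = 0.25.
Option 2: r to a grandoffspring = 0.25.
Option 2: Σ r·B − C = (2·0.25·0.188 + 4·0.25·0.0619) − 0.42 = -0.2641.
Option 1 has the higher net inclusive-fitness payoff.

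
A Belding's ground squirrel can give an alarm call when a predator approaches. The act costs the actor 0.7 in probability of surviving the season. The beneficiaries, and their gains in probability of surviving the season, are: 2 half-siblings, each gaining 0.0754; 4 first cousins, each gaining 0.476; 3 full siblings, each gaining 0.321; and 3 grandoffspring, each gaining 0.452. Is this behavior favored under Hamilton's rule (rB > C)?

Yes

Hamilton's rule: the trait is favored when the sum of r·B over every recipient exceeds the actor's cost C.
r to a half-sibling = 0.25 (half-sibs share one parent — one path of length 2: r = (1/2)^2 = 1/4).
r to a first cousin = 0.125 (first cousins share one grandparent pair — two paths of length 4: r = 2·(1/2)^4 = 1/8).
r to a full sibling = 0.5 (full sibs share both parents — two paths of length 2: r = 2·(1/2)^2 = 1/2).
r to a grandoffspring = 1/4 (two parent–offspring links: r = (1/2)^2 = 1/4).
Summing one r·B term per recipient: 2·0.25·0.0754 + 4·0.125·0.476 + 3·0.5·0.321 + 3·0.25·0.452 = 1.0962.
1.0962 > 0.7: the indirect benefit exceeds the cost.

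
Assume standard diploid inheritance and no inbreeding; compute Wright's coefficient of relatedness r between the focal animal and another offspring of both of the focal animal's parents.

0.5

Each parent–offspring link contributes a factor of 1/2, and independent paths through distinct common ancestors add.
Full sibs share both parents — two paths of length 2: r = 2·(1/2)^2 = 1/2.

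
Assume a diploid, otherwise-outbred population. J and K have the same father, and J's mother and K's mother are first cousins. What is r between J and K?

0.28125

Relatedness sums over independent paths through distinct common ancestors.
J and K are related in two ways: half-sibs through their shared father (r = 1/4) and second cousins through their mothers (r = 1/32).
r = 1/4 + 1/32 = 9/32 = 0.28125.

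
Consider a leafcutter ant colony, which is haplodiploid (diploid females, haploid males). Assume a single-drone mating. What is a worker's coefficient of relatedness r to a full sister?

Haplodiploid full sisters inherit their father's entire haploid genome identically (contributing 1/2) and on average half of their mother's contribution (1/2 · 1/2 = 1/4); r = 1/2 + 1/4 = 3/4.

0.75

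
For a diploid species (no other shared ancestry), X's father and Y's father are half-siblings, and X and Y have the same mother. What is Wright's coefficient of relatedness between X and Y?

Wright's path rule: contributions from independent ancestry routes add.
X and Y are related in two ways: half first cousins through their fathers (r = 1/16) and half-sibs through their shared mother (r = 1/4).
r = 1/16 + 1/4 = 0.3125.

0.3125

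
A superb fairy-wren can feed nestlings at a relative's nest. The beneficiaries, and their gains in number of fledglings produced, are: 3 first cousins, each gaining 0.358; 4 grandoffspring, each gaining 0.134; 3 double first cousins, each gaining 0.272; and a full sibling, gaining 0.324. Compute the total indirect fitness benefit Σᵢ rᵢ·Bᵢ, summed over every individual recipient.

r to a first cousin = 1/8 (first cousins share one grandparent pair — two paths of length 4: r = 2·(1/2)^4 = 1/8).
r to a grandoffspring = 0.25 (two parent–offspring links: r = (1/2)^2 = 1/4).
r to a double first cousin = 1/4 (double first cousins share both grandparent pairs — four paths of length 4: r = 4·(1/2)^4 = 1/4).
r to a full sibling = 1/2 (full sibs share both parents — two paths of length 2: r = 2·(1/2)^2 = 1/2).
Summing one r·B term per recipient: 3·0.125·0.358 + 4·0.25·0.134 + 3·0.25·0.272 + 1·0.5·0.324 = 0.63425.

0.63425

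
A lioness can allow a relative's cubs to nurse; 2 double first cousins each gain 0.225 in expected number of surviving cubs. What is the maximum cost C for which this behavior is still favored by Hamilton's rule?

0.1125

r to a double first cousin = 0.25 (double first cousins share both grandparent pairs — four paths of length 4: r = 4·(1/2)^4 = 1/4).
Hamilton's rule: n·r·B > C, so the trait is favored while C < n·r·B = 2·0.25·0.225 = 0.1125.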